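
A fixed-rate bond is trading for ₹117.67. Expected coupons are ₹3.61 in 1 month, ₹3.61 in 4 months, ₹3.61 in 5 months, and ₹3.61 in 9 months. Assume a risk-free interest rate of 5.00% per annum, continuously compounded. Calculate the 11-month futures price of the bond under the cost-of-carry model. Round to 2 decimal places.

PV(coupons) I = 3.61·e^(−0.0500·1/12) + 3.61·e^(−0.0500·4/12) + 3.61·e^(−0.0500·5/12) + 3.61·e^(−0.0500·9/12)
I = 3.5950 + 3.5503 + 3.5356 + 3.4771 = 14.1580
F = (S − I)·e^(rT) = (117.67 − 14.1580) · e^(0.0500·11/12)
= 103.5120 · e^0.045833 = 103.5120 × 1.046900 = ₹108.37

₹108.37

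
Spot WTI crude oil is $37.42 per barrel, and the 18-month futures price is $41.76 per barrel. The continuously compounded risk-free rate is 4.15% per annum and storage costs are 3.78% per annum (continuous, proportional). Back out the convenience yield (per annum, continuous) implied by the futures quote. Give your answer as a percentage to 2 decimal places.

0.61%

F = S·e^((r+u−y)T) ⇒ (r+u−y) = ln(F/S)/T
ln(41.76/37.42) = 0.109734; /T ⇒ 0.073156
y = r + u − ln(F/S)/T = 0.0415 + 0.0378 − 0.073156 = 0.006144
y = 0.61%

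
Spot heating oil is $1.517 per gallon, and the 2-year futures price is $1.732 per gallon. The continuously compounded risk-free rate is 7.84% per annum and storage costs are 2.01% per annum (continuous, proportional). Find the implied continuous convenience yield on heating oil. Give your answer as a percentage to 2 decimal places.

3.22%

F = S·e^((r+u−y)T) ⇒ (r+u−y) = ln(F/S)/T
ln(1.732/1.517) = 0.132542; /T ⇒ 0.066271
y = r + u − ln(F/S)/T = 0.0784 + 0.0201 − 0.066271 = 0.032229
y = 3.22%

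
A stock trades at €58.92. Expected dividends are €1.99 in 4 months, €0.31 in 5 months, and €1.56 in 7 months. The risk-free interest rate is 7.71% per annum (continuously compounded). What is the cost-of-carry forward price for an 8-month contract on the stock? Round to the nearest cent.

€58.10

PV(dividends) I = 1.99·e^(−0.0771·4/12) + 0.31·e^(−0.0771·5/12) + 1.56·e^(−0.0771·7/12)
I = 1.9395 + 0.3002 + 1.4914 = 3.7311
F = (S − I)·e^(rT) = (58.92 − 3.7311) · e^(0.0771·8/12)
= 55.1889 · e^0.051400 = 55.1889 × 1.052744 = €58.10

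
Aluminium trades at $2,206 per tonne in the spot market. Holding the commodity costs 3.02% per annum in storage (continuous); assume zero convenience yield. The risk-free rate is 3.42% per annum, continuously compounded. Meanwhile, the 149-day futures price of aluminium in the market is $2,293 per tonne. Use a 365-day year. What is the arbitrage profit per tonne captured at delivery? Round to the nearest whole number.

Fair futures: F* = S·e^(carry·T), with carry = (r + u) = 0.0342 + 0.0302 = 0.0644
F* = 2206 · e^(0.0644 × 149/365) = 2206 · e^0.026289 = 2206 × 1.026638 = $2264.7634
Market $2293 > fair $2264.7634: forward overpriced → cash-and-carry (buy spot, short the forward).
At maturity, profit = |F_mkt − F*| = |2293 − 2264.7634| = $28 per tonne

$28 per tonne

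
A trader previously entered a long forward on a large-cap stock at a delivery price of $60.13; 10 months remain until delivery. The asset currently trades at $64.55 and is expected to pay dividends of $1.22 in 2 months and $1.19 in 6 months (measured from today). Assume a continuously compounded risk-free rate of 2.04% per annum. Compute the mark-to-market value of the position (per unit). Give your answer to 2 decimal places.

$3.04

PV(remaining dividends) I = 1.22·e^(−0.0204·2/12) + 1.19·e^(−0.0204·6/12) = 2.3938
Current forward F = (S − I)·e^(rT) = (64.55 − 2.3938)·e^(0.0204·10/12) = 62.1562 × 1.017145 = 63.2219
Value (long) = (F − K)·e^(−rT) = (63.2219 − 60.13) × 0.983144 = 3.0398
Value = $3.04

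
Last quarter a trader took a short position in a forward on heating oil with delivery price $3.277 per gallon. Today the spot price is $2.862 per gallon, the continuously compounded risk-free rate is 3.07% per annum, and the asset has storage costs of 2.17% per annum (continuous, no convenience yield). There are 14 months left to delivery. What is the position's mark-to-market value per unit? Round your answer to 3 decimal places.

Current fair forward for the remaining 14 months: F = S·e^((r + u)·T), (r + u) = 0.0307 + 0.0217 = 0.0524
F = 2.862 · e^(0.0524 × 14/12) = 2.862 × 1.063041 = 3.0424
Value of long forward = (F − K)·e^(−rT) = (3.0424 − 3.277) · e^(−0.0307·14/12)
= -0.2346 × 0.964817 = -0.226
Short position value = −(long value) = $0.226

$0.226 per gallon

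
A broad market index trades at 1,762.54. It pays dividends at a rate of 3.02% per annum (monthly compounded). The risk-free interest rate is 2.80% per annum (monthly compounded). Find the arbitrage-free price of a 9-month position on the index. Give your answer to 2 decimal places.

1,759.64

F = S · (1+r/12)^(12T) / (1+q/12)^(12T)
= 1762.54 × 1.02119707 / 1.02287935 = 1762.54 × 0.99835535
F = 1,759.64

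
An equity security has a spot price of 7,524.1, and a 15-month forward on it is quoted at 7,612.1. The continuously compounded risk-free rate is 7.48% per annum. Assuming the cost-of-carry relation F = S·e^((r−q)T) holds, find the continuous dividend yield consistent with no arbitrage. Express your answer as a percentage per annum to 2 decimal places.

6.55%

From F = S·e^((r−q)T): (r − q) = ln(F/S)/T
ln(7612.1/7524.1) = ln(1.011696) = 0.011628
(r − q) = 0.011628 / (15/12) = 0.009302
q = r − ln(F/S)/T = 0.0748 − 0.009302 = 0.065498
q = 6.55%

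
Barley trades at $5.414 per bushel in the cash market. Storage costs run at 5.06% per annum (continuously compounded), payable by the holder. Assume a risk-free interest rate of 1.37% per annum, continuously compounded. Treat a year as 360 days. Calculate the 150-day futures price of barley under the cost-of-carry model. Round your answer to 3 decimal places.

$5.561 per bushel

Net carry = r + u − y = 0.0137 + 0.0506 − 0.0000 = 0.0643
F = S·e^((r+u−y)T) = 5.414 · e^(0.0643 × 150/360) = 5.414 · e^0.026792
= 5.414 × 1.027154 = $5.561 per bushel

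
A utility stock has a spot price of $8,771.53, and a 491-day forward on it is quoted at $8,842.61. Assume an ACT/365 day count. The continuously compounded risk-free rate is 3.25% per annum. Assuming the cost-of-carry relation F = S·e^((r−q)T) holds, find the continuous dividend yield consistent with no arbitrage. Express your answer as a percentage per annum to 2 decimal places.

From F = S·e^((r−q)T): (r − q) = ln(F/S)/T
ln(8842.61/8771.53) = ln(1.008103) = 0.008070
(r − q) = 0.008070 / (491/365) = 0.005999
q = r − ln(F/S)/T = 0.0325 − 0.005999 = 0.026501
q = 2.65%

2.65%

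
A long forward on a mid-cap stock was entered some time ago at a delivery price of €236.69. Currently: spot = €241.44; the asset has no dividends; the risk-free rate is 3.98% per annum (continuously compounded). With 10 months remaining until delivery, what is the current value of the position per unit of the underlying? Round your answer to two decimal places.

€12.47

Current fair forward for the remaining 10 months: F = S·e^(r·T), r = 0.0398
F = 241.44 · e^(0.0398 × 10/12) = 241.44 × 1.033723 = 249.5821
Value of long forward = (F − K)·e^(−rT) = (249.5821 − 236.69) · e^(−0.0398·10/12)
= 12.8921 × 0.967377 = 12.47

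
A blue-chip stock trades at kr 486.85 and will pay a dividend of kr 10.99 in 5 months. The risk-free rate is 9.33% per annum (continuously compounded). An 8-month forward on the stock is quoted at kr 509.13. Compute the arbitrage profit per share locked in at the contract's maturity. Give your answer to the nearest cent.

PV(dividends) I = 10.99·e^(−0.0933·5/12) = 10.5710
Fair forward F* = (S − I)·e^(rT) = (486.85 − 10.5710)·e^0.062200 = 476.2790 × 1.064175 = 506.8442
Market kr 509.13 > fair 506.8442: forward overpriced → cash-and-carry (borrow at r, buy the stock and collect the dividends, short the forward).
Profit at T = |F_mkt − F*| = |509.13 − 506.8442| = kr 2.29 per share

kr 2.29 per share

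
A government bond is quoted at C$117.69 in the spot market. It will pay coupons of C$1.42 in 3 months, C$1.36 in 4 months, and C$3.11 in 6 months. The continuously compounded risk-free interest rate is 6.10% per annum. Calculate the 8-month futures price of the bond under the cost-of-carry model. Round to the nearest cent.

C$116.59

PV(coupons) I = 1.42·e^(−0.0610·3/12) + 1.36·e^(−0.0610·4/12) + 3.11·e^(−0.0610·6/12)
I = 1.3985 + 1.3326 + 3.0166 = 5.7477
F = (S − I)·e^(rT) = (117.69 − 5.7477) · e^(0.0610·8/12)
= 111.9423 · e^0.040667 = 111.9423 × 1.041505 = C$116.59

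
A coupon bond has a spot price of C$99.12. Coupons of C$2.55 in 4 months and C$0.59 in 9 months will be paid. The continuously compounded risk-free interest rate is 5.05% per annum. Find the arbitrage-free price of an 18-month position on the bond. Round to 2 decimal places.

PV(coupons) I = 2.55·e^(−0.0505·4/12) + 0.59·e^(−0.0505·9/12)
I = 2.5074 + 0.5681 = 3.0755
F = (S − I)·e^(rT) = (99.12 − 3.0755) · e^(0.0505·18/12)
= 96.0445 · e^0.075750 = 96.0445 × 1.078693 = C$103.60

C$103.60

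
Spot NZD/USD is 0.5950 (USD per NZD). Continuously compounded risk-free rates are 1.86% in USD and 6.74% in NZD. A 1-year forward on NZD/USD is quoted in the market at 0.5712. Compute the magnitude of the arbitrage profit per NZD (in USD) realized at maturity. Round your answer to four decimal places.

0.0045 per NZD (in USD)

Fair forward: F* = S·e^(carry·T), with carry = (r_USD − r_NZD) = 0.0186 − 0.0674 = -0.0488
F* = 0.5950 · e^(-0.0488 × 1) = 0.5950 · e^-0.048800 = 0.5950 × 0.952372 = 0.5667
Market 0.5712 > fair 0.5667: forward overpriced → cash-and-carry (buy spot, short the forward).
At maturity, profit = |F_mkt − F*| = |0.5712 − 0.5667| = 0.0045 per NZD (in USD)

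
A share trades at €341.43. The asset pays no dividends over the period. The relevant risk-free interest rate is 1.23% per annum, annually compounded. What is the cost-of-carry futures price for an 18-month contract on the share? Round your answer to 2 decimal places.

F = S · (1+r)^T
= 341.43 × 1.018507
F = €347.75

€347.75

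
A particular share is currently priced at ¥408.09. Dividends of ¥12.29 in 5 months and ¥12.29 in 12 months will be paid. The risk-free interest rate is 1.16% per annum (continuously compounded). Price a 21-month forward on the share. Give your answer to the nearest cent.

PV(dividends) I = 12.29·e^(−0.0116·5/12) + 12.29·e^(−0.0116·12/12)
I = 12.2307 + 12.1483 = 24.3790
F = (S − I)·e^(rT) = (408.09 − 24.3790) · e^(0.0116·21/12)
= 383.7110 · e^0.020300 = 383.7110 × 1.020507 = ¥391.58

¥391.58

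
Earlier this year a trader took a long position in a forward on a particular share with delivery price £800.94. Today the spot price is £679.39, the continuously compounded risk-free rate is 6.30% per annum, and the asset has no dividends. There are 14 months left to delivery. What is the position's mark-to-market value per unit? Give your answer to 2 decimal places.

Current fair forward for the remaining 14 months: F = S·e^(r·T), r = 0.0630
F = 679.39 · e^(0.0630 × 14/12) = 679.39 × 1.076269 = 731.2064
Value of long forward = (F − K)·e^(−rT) = (731.2064 − 800.94) · e^(−0.0630·14/12)
= -69.7336 × 0.929136 = -64.79

-£64.79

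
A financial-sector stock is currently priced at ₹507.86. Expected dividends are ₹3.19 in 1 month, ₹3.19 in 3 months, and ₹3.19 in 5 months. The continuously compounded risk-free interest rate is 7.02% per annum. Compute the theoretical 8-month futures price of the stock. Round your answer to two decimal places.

₹522.34

PV(dividends) I = 3.19·e^(−0.0702·1/12) + 3.19·e^(−0.0702·3/12) + 3.19·e^(−0.0702·5/12)
I = 3.1714 + 3.1345 + 3.0980 = 9.4039
F = (S − I)·e^(rT) = (507.86 − 9.4039) · e^(0.0702·8/12)
= 498.4561 · e^0.046800 = 498.4561 × 1.047912 = ₹522.34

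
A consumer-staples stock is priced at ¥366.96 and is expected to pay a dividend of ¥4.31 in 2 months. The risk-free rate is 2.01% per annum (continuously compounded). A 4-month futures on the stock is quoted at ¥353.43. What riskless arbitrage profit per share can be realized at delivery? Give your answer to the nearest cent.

¥11.67 per share

PV(dividends) I = 4.31·e^(−0.0201·2/12) = 4.2956
Fair futures F* = (S − I)·e^(rT) = (366.96 − 4.2956)·e^0.006700 = 362.6644 × 1.006722 = 365.1022
Market ¥353.43 < fair 365.1022: forward underpriced → reverse cash-and-carry (short the stock, invest proceeds at r, pay the dividends, go long the forward).
Profit at T = |F_mkt − F*| = |353.43 − 365.1022| = ¥11.67 per share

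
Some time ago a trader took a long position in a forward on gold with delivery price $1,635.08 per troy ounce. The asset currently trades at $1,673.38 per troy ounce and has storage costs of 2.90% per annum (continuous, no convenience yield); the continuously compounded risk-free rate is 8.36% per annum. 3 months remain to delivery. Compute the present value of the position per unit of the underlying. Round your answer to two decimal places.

$84.29 per troy ounce

Current fair forward for the remaining 3 months: F = S·e^((r + u)·T), (r + u) = 0.0836 + 0.0290 = 0.1126
F = 1673.38 · e^(0.1126 × 3/12) = 1673.38 × 1.02854996 = 1721.1549
Value of long forward = (F − K)·e^(−rT) = (1721.1549 − 1635.08) · e^(−0.0836·3/12)
= 86.0749 × 0.97931689 = 84.29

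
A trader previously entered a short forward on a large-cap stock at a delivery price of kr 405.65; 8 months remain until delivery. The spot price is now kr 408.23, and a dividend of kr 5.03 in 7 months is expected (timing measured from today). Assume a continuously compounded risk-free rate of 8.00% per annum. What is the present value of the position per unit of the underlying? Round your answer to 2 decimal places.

-kr 18.85

PV(remaining dividends) I = 5.03·e^(−0.0800·7/12) = 4.8007
Current forward F = (S − I)·e^(rT) = (408.23 − 4.8007)·e^(0.0800·8/12) = 403.4293 × 1.054781 = 425.5296
Value (long) = (F − K)·e^(−rT) = (425.5296 − 405.65) × 0.948064 = 18.8471
Short position value = −(long value) = -kr 18.85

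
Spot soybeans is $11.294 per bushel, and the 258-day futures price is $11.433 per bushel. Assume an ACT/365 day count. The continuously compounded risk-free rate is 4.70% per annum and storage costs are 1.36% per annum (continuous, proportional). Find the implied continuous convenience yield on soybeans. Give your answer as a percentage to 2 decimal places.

F = S·e^((r+u−y)T) ⇒ (r+u−y) = ln(F/S)/T
ln(11.433/11.294) = 0.012232; /T ⇒ 0.017305
y = r + u − ln(F/S)/T = 0.0470 + 0.0136 − 0.017305 = 0.043295
y = 4.33%

4.33%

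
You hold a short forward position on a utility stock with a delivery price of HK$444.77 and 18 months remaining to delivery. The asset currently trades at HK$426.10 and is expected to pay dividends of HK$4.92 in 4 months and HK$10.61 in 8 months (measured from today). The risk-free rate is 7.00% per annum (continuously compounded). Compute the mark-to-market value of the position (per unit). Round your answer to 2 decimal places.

-HK$10.73

PV(remaining dividends) I = 4.92·e^(−0.0700·4/12) + 10.61·e^(−0.0700·8/12) = 14.9328
Current forward F = (S − I)·e^(rT) = (426.10 − 14.9328)·e^(0.0700·18/12) = 411.1672 × 1.110711 = 456.6879
Value (long) = (F − K)·e^(−rT) = (456.6879 − 444.77) × 0.900325 = 10.7300
Short position value = −(long value) = -HK$10.73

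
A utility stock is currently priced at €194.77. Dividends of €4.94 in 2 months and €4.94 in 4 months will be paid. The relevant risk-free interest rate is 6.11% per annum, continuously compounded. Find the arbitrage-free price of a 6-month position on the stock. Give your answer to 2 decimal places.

€190.78

PV(dividends) I = 4.94·e^(−0.0611·2/12) + 4.94·e^(−0.0611·4/12)
I = 4.8899 + 4.8404 = 9.7303
F = (S − I)·e^(rT) = (194.77 − 9.7303) · e^(0.0611·6/12)
= 185.0397 · e^0.030550 = 185.0397 × 1.031021 = €190.78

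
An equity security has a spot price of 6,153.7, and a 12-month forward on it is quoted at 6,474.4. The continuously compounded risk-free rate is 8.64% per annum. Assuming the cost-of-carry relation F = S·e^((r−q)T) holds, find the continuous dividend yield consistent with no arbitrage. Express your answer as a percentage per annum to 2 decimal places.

3.56%

From F = S·e^((r−q)T): (r − q) = ln(F/S)/T
ln(6474.4/6153.7) = ln(1.052115) = 0.050802
(r − q) = 0.050802 / (12/12) = 0.050802
q = r − ln(F/S)/T = 0.0864 − 0.050802 = 0.035598
q = 3.56%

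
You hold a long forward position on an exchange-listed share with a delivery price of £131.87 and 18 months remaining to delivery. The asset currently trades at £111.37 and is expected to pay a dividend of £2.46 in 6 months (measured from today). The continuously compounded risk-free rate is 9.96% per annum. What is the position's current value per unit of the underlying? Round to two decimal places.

-£4.54

PV(remaining dividends) I = 2.46·e^(−0.0996·6/12) = 2.3405
Current forward F = (S − I)·e^(rT) = (111.37 − 2.3405)·e^(0.0996·18/12) = 109.0295 × 1.161137 = 126.5982
Value (long) = (F − K)·e^(−rT) = (126.5982 − 131.87) × 0.861225 = -4.5402
Value = -£4.54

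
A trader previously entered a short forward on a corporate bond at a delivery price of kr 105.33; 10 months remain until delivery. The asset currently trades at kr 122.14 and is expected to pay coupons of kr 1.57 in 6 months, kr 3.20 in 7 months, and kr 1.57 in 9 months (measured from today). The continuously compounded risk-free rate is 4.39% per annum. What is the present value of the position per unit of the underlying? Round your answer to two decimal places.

-kr 14.42

PV(remaining coupons) I = 1.57·e^(−0.0439·6/12) + 3.20·e^(−0.0439·7/12) + 1.57·e^(−0.0439·9/12) = 6.1742
Current forward F = (S − I)·e^(rT) = (122.14 − 6.1742)·e^(0.0439·10/12) = 115.9658 × 1.037261 = 120.2868
Value (long) = (F − K)·e^(−rT) = (120.2868 − 105.33) × 0.964078 = 14.4195
Short position value = −(long value) = -kr 14.42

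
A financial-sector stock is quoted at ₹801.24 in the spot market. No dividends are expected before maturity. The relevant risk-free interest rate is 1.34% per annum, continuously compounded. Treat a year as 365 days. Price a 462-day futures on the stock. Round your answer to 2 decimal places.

F = S·e^(rT) = 801.24 · e^(0.0134 × 462/365)
= 801.24 · e^0.016961 = 801.24 × 1.017106
F = ₹814.95

₹814.95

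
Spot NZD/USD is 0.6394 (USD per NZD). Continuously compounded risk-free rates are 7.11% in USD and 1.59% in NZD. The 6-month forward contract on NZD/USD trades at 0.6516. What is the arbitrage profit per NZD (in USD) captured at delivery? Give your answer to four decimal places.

0.0057 per NZD (in USD)

Fair forward: F* = S·e^(carry·T), with carry = (r_USD − r_NZD) = 0.0711 − 0.0159 = 0.0552
F* = 0.6394 · e^(0.0552 × 6/12) = 0.6394 · e^0.027600 = 0.6394 × 1.027984 = 0.6573
Market 0.6516 < fair 0.6573: forward underpriced → reverse cash-and-carry (short spot, go long the forward).
At maturity, profit = |F_mkt − F*| = |0.6516 − 0.6573| = 0.0057 per NZD (in USD)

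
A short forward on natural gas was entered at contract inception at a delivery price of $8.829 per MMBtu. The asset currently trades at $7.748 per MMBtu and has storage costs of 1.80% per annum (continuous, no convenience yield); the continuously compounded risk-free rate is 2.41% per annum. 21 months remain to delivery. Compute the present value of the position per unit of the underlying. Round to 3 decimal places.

Current fair forward for the remaining 21 months: F = S·e^((r + u)·T), (r + u) = 0.0241 + 0.0180 = 0.0421
F = 7.748 · e^(0.0421 × 21/12) = 7.748 × 1.076457 = 8.3404
Value of long forward = (F − K)·e^(−rT) = (8.3404 − 8.829) · e^(−0.0241·21/12)
= -0.4886 × 0.958702 = -0.468
Short position value = −(long value) = $0.468

$0.468 per MMBtu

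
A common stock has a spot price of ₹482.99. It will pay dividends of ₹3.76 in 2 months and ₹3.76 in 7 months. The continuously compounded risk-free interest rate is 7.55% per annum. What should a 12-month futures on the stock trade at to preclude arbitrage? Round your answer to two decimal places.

PV(dividends) I = 3.76·e^(−0.0755·2/12) + 3.76·e^(−0.0755·7/12)
I = 3.7130 + 3.5980 = 7.3110
F = (S − I)·e^(rT) = (482.99 − 7.3110) · e^(0.0755·12/12)
= 475.6790 · e^0.075500 = 475.6790 × 1.078423 = ₹512.98

₹512.98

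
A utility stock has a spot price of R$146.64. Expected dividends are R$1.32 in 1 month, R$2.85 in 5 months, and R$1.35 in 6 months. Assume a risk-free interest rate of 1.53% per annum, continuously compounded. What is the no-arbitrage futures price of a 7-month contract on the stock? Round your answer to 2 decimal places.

R$142.42

PV(dividends) I = 1.32·e^(−0.0153·1/12) + 2.85·e^(−0.0153·5/12) + 1.35·e^(−0.0153·6/12)
I = 1.3183 + 2.8319 + 1.3397 = 5.4899
F = (S − I)·e^(rT) = (146.64 − 5.4899) · e^(0.0153·7/12)
= 141.1501 · e^0.008925 = 141.1501 × 1.008965 = R$142.42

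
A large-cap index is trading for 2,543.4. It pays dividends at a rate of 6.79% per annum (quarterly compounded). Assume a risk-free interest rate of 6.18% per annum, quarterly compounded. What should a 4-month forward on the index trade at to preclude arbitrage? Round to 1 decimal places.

F = S · (1+r/4)^(4T) / (1+q/4)^(4T)
= 2543.4 × 1.020653 / 1.022697 = 2543.4 × 0.998001
F = 2,538.3

2,538.3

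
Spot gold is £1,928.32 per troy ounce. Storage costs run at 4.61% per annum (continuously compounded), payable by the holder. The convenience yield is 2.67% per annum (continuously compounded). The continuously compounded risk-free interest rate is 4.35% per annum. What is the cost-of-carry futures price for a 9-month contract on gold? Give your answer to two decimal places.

Net carry = r + u − y = 0.0435 + 0.0461 − 0.0267 = 0.0629
F = S·e^((r+u−y)T) = 1928.32 · e^(0.0629 × 9/12) = 1928.32 · e^0.04717500
= 1928.32 × 1.04830545 = £2,021.47 per troy ounce

£2,021.47 per troy ounce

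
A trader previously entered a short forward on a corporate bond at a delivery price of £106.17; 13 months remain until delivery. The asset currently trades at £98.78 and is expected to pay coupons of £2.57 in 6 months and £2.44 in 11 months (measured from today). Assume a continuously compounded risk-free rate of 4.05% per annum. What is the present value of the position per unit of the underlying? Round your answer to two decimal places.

PV(remaining coupons) I = 2.57·e^(−0.0405·6/12) + 2.44·e^(−0.0405·11/12) = 4.8696
Current forward F = (S − I)·e^(rT) = (98.78 − 4.8696)·e^(0.0405·13/12) = 93.9104 × 1.044852 = 98.1225
Value (long) = (F − K)·e^(−rT) = (98.1225 − 106.17) × 0.957074 = -7.7021
Short position value = −(long value) = £7.70

£7.70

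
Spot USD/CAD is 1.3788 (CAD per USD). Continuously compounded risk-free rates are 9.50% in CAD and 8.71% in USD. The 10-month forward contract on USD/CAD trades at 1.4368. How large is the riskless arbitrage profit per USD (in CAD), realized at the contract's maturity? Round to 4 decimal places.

0.0489 per USD (in CAD)

Fair forward: F* = S·e^(carry·T), with carry = (r_CAD − r_USD) = 0.0950 − 0.0871 = 0.0079
F* = 1.3788 · e^(0.0079 × 10/12) = 1.3788 · e^0.006583 = 1.3788 × 1.006605 = 1.3879
Market 1.4368 > fair 1.3879: forward overpriced → cash-and-carry (buy spot, short the forward).
At maturity, profit = |F_mkt − F*| = |1.4368 − 1.3879| = 0.0489 per USD (in CAD)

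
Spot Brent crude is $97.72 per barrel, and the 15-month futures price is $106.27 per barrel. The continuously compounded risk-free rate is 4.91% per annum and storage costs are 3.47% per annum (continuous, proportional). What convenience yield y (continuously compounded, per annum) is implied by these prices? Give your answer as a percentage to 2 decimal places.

F = S·e^((r+u−y)T) ⇒ (r+u−y) = ln(F/S)/T
ln(106.27/97.72) = 0.083877; /T ⇒ 0.067102
y = r + u − ln(F/S)/T = 0.0491 + 0.0347 − 0.067102 = 0.016698
y = 1.67%

1.67%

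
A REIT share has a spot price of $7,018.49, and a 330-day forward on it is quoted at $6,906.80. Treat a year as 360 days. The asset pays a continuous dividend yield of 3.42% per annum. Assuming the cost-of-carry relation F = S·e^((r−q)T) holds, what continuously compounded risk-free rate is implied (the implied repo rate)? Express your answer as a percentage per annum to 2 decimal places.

1.67%

From F = S·e^((r−q)T): (r − q) = ln(F/S)/T
ln(6906.80/7018.49) = ln(0.984086) = -0.016042
(r − q) = -0.016042 / (330/360) = -0.017500
r = ln(F/S)/T + q = -0.017500 + 0.0342 = 0.016700
r = 1.67%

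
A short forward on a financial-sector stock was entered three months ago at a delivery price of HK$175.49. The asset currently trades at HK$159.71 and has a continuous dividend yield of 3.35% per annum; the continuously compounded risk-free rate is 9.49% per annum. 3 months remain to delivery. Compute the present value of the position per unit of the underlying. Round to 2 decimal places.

Current fair forward for the remaining 3 months: F = S·e^((r − q)·T), (r − q) = 0.0949 − 0.0335 = 0.0614
F = 159.71 · e^(0.0614 × 3/12) = 159.71 × 1.015468 = 162.1804
Value of long forward = (F − K)·e^(−rT) = (162.1804 − 175.49) · e^(−0.0949·3/12)
= -13.3096 × 0.976554 = -13.00
Short position value = −(long value) = HK$13.00

HK$13.00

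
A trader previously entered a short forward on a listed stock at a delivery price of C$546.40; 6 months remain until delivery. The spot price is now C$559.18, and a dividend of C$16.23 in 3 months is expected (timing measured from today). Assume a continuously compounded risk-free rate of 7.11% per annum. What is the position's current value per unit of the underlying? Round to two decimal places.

PV(remaining dividends) I = 16.23·e^(−0.0711·3/12) = 15.9441
Current forward F = (S − I)·e^(rT) = (559.18 − 15.9441)·e^(0.0711·6/12) = 543.2359 × 1.036189 = 562.8951
Value (long) = (F − K)·e^(−rT) = (562.8951 − 546.40) × 0.965074 = 15.9190
Short position value = −(long value) = -C$15.92

-C$15.92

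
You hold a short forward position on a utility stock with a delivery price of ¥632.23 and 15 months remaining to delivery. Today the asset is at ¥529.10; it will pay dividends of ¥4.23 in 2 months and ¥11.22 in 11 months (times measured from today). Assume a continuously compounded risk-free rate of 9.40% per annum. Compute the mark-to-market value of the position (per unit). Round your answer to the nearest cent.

PV(remaining dividends) I = 4.23·e^(−0.0940·2/12) + 11.22·e^(−0.0940·11/12) = 14.4579
Current forward F = (S − I)·e^(rT) = (529.10 − 14.4579)·e^(0.0940·15/12) = 514.6421 × 1.124682 = 578.8087
Value (long) = (F − K)·e^(−rT) = (578.8087 − 632.23) × 0.889141 = -47.4991
Short position value = −(long value) = ¥47.50

¥47.50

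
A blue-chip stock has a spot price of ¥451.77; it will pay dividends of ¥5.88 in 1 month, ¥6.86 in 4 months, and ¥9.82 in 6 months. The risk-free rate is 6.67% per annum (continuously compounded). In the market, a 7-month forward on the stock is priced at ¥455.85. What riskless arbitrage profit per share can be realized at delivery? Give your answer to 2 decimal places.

PV(dividends) I = 5.88·e^(−0.0667·1/12) + 6.86·e^(−0.0667·4/12) + 9.82·e^(−0.0667·6/12) = 22.0545
Fair forward F* = (S − I)·e^(rT) = (451.77 − 22.0545)·e^0.038908 = 429.7155 × 1.039675 = 446.7645
Market ¥455.85 > fair 446.7645: forward overpriced → cash-and-carry (borrow at r, buy the stock and collect the dividends, short the forward).
Profit at T = |F_mkt − F*| = |455.85 − 446.7645| = ¥9.09 per share

¥9.09 per share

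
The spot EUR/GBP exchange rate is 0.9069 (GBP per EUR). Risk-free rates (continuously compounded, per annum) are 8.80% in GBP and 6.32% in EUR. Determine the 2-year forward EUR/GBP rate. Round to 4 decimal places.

0.9530

F = S·e^((r_GBP − r_EUR)T) = 0.9069 · e^((0.0880 − 0.0632) × 2)
= 0.9069 · e^0.049600 = 0.9069 × 1.050851
F = 0.9530 GBP per EUR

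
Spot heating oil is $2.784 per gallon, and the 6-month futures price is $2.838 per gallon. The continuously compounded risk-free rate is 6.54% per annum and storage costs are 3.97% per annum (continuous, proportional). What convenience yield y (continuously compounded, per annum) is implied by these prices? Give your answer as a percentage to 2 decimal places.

F = S·e^((r+u−y)T) ⇒ (r+u−y) = ln(F/S)/T
ln(2.838/2.784) = 0.019211; /T ⇒ 0.038422
y = r + u − ln(F/S)/T = 0.0654 + 0.0397 − 0.038422 = 0.066678
y = 6.67%

6.67%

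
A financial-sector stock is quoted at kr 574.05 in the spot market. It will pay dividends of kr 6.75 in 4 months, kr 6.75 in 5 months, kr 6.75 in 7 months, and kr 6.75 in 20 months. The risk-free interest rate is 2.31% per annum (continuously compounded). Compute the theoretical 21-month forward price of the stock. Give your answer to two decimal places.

PV(dividends) I = 6.75·e^(−0.0231·4/12) + 6.75·e^(−0.0231·5/12) + 6.75·e^(−0.0231·7/12) + 6.75·e^(−0.0231·20/12)
I = 6.6982 + 6.6853 + 6.6597 + 6.4951 = 26.5383
F = (S − I)·e^(rT) = (574.05 − 26.5383) · e^(0.0231·21/12)
= 547.5117 · e^0.040425 = 547.5117 × 1.041253 = kr 570.10

kr 570.10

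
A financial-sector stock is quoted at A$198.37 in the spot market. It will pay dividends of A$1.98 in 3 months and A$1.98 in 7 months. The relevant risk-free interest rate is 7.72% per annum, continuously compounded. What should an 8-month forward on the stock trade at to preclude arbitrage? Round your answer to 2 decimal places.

PV(dividends) I = 1.98·e^(−0.0772·3/12) + 1.98·e^(−0.0772·7/12)
I = 1.9422 + 1.8928 = 3.8350
F = (S − I)·e^(rT) = (198.37 − 3.8350) · e^(0.0772·8/12)
= 194.5350 · e^0.051467 = 194.5350 × 1.052814 = A$204.81

A$204.81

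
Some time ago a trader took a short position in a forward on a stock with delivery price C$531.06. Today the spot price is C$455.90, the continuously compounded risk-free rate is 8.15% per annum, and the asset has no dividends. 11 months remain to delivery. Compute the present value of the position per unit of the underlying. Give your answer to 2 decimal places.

Current fair forward for the remaining 11 months: F = S·e^(r·T), r = 0.0815
F = 455.90 · e^(0.0815 × 11/12) = 455.90 × 1.077570 = 491.2642
Value of long forward = (F − K)·e^(−rT) = (491.2642 − 531.06) · e^(−0.0815·11/12)
= -39.7958 × 0.928014 = -36.93
Short position value = −(long value) = C$36.93

C$36.93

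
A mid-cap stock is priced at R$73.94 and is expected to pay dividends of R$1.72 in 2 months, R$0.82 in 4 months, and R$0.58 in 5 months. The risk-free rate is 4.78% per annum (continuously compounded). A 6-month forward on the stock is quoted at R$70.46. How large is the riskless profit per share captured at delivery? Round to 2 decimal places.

PV(dividends) I = 1.72·e^(−0.0478·2/12) + 0.82·e^(−0.0478·4/12) + 0.58·e^(−0.0478·5/12) = 3.0820
Fair forward F* = (S − I)·e^(rT) = (73.94 − 3.0820)·e^0.023900 = 70.8580 × 1.024188 = 72.5719
Market R$70.46 < fair 72.5719: forward underpriced → reverse cash-and-carry (short the stock, invest proceeds at r, pay the dividends, go long the forward).
Profit at T = |F_mkt − F*| = |70.46 − 72.5719| = R$2.11 per share

R$2.11 per share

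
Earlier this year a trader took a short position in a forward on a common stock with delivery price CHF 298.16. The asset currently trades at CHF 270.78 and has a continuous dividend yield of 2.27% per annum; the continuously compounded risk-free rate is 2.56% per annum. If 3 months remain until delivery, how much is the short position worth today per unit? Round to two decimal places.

CHF 27.01

Current fair forward for the remaining 3 months: F = S·e^((r − q)·T), (r − q) = 0.0256 − 0.0227 = 0.0029
F = 270.78 · e^(0.0029 × 3/12) = 270.78 × 1.000725 = 270.9763
Value of long forward = (F − K)·e^(−rT) = (270.9763 − 298.16) · e^(−0.0256·3/12)
= -27.1837 × 0.993620 = -27.01
Short position value = −(long value) = CHF 27.01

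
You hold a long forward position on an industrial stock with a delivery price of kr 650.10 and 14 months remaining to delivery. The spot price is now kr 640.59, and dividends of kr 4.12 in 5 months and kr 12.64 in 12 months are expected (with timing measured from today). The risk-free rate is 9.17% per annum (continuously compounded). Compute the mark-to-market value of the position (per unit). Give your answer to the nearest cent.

PV(remaining dividends) I = 4.12·e^(−0.0917·5/12) + 12.64·e^(−0.0917·12/12) = 15.4980
Current forward F = (S − I)·e^(rT) = (640.59 − 15.4980)·e^(0.0917·14/12) = 625.0920 × 1.112916 = 695.6749
Value (long) = (F − K)·e^(−rT) = (695.6749 − 650.10) × 0.898541 = 40.9509
Value = kr 40.95

kr 40.95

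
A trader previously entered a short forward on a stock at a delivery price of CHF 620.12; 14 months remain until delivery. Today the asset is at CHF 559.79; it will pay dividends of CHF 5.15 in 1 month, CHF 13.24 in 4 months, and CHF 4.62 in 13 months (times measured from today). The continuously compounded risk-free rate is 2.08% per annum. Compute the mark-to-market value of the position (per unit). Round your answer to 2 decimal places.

PV(remaining dividends) I = 5.15·e^(−0.0208·1/12) + 13.24·e^(−0.0208·4/12) + 4.62·e^(−0.0208·13/12) = 22.8067
Current forward F = (S − I)·e^(rT) = (559.79 − 22.8067)·e^(0.0208·14/12) = 536.9833 × 1.024563 = 550.1732
Value (long) = (F − K)·e^(−rT) = (550.1732 − 620.12) × 0.976025 = -68.2698
Short position value = −(long value) = CHF 68.27

CHF 68.27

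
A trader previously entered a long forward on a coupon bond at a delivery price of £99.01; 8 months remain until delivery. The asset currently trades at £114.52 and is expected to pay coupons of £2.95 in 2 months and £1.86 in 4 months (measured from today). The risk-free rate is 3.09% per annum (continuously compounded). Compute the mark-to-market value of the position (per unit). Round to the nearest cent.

£12.75

PV(remaining coupons) I = 2.95·e^(−0.0309·2/12) + 1.86·e^(−0.0309·4/12) = 4.7758
Current forward F = (S − I)·e^(rT) = (114.52 − 4.7758)·e^(0.0309·8/12) = 109.7442 × 1.020814 = 112.0284
Value (long) = (F − K)·e^(−rT) = (112.0284 − 99.01) × 0.979611 = 12.7530
Value = £12.75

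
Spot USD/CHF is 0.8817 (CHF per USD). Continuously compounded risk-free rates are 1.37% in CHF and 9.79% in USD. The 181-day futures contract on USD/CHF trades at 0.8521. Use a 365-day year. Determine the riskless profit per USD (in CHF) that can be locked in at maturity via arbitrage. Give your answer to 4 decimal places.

Fair futures: F* = S·e^(carry·T), with carry = (r_CHF − r_USD) = 0.0137 − 0.0979 = -0.0842
F* = 0.8817 · e^(-0.0842 × 181/365) = 0.8817 · e^-0.041754 = 0.8817 × 0.959106 = 0.8456
Market 0.8521 > fair 0.8456: forward overpriced → cash-and-carry (buy spot, short the forward).
At maturity, profit = |F_mkt − F*| = |0.8521 − 0.8456| = 0.0065 per USD (in CHF)

0.0065 per USD (in CHF)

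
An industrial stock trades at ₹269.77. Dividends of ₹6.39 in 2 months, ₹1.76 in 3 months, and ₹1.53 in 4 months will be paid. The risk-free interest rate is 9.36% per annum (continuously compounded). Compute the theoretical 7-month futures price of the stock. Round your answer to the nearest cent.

PV(dividends) I = 6.39·e^(−0.0936·2/12) + 1.76·e^(−0.0936·3/12) + 1.53·e^(−0.0936·4/12)
I = 6.2911 + 1.7193 + 1.4830 = 9.4934
F = (S − I)·e^(rT) = (269.77 − 9.4934) · e^(0.0936·7/12)
= 260.2766 · e^0.054600 = 260.2766 × 1.056118 = ₹274.88

₹274.88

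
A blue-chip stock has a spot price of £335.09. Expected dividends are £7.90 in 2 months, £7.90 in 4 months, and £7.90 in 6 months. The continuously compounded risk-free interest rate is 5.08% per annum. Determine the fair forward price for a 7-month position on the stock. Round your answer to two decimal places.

PV(dividends) I = 7.90·e^(−0.0508·2/12) + 7.90·e^(−0.0508·4/12) + 7.90·e^(−0.0508·6/12)
I = 7.8334 + 7.7674 + 7.7019 = 23.3027
F = (S − I)·e^(rT) = (335.09 − 23.3027) · e^(0.0508·7/12)
= 311.7873 · e^0.029633 = 311.7873 × 1.030076 = £321.16

£321.16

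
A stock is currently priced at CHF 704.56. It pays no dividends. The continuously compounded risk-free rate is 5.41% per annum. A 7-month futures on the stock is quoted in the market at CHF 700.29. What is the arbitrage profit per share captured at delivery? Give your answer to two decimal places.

CHF 26.86 per share

Fair futures: F* = S·e^(carry·T), with carry = r = 0.0541
F* = 704.56 · e^(0.0541 × 7/12) = 704.56 · e^0.031558 = 704.56 × 1.032061 = CHF 727.1489
Market CHF 700.29 < fair CHF 727.1489: forward underpriced → reverse cash-and-carry (short spot, go long the forward).
At maturity, profit = |F_mkt − F*| = |700.29 − 727.1489| = CHF 26.86 per share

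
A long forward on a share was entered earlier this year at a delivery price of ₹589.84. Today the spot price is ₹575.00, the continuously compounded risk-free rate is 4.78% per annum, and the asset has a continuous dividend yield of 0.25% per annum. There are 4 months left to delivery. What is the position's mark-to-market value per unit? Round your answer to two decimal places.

-₹6.00

Current fair forward for the remaining 4 months: F = S·e^((r − q)·T), (r − q) = 0.0478 − 0.0025 = 0.0453
F = 575.00 · e^(0.0453 × 4/12) = 575.00 × 1.015215 = 583.7486
Value of long forward = (F − K)·e^(−rT) = (583.7486 − 589.84) · e^(−0.0478·4/12)
= -6.0914 × 0.984193 = -6.00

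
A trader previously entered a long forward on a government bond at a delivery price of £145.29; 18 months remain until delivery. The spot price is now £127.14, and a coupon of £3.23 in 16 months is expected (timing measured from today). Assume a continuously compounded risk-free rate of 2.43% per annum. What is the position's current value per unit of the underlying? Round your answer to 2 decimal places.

PV(remaining coupons) I = 3.23·e^(−0.0243·16/12) = 3.1270
Current forward F = (S − I)·e^(rT) = (127.14 − 3.1270)·e^(0.0243·18/12) = 124.0130 × 1.037122 = 128.6166
Value (long) = (F − K)·e^(−rT) = (128.6166 − 145.29) × 0.964206 = -16.0766
Value = -£16.08

-£16.08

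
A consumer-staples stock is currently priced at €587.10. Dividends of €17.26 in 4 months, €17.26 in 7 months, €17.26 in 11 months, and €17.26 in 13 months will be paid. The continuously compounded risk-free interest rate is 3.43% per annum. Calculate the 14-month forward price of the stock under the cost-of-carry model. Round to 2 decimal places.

PV(dividends) I = 17.26·e^(−0.0343·4/12) + 17.26·e^(−0.0343·7/12) + 17.26·e^(−0.0343·11/12) + 17.26·e^(−0.0343·13/12)
I = 17.0638 + 16.9181 + 16.7258 + 16.6304 = 67.3381
F = (S − I)·e^(rT) = (587.10 − 67.3381) · e^(0.0343·14/12)
= 519.7619 · e^0.040017 = 519.7619 × 1.040828 = €540.98

€540.98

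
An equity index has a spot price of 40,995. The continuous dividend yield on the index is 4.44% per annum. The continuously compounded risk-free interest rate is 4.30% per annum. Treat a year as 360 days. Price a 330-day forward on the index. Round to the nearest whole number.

F = S·e^((r − q)T) = 40995 · e^((0.0430 − 0.0444) × 330/360)
= 40995 · e^-0.001283 = 40995 × 0.998718
F = 40,942

40,942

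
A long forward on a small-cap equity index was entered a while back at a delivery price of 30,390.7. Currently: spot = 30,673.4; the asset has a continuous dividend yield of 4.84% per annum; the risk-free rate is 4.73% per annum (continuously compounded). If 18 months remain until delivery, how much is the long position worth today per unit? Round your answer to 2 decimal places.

216.23

Current fair forward for the remaining 18 months: F = S·e^((r − q)·T), (r − q) = 0.0473 − 0.0484 = -0.0011
F = 30673.4 · e^(-0.0011 × 18/12) = 30673.4 × 0.99835136 = 30622.8306
Value of long forward = (F − K)·e^(−rT) = (30622.8306 − 30390.7) · e^(−0.0473·18/12)
= 232.1306 × 0.93150847 = 216.23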